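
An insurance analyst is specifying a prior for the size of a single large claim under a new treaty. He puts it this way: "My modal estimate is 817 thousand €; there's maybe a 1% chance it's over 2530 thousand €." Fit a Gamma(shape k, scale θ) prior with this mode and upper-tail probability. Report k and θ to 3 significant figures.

Gamma(k,θ) with k>1 has mode (k−1)θ, so θ = 817/(k−1).
Need P(X < 2530) = 0.99 with θ tied to k this way. Start at k = 2, θ = 817: P(X<2530) ≈ 0.815.
Too low — raise k to concentrate. Iterating converges to k ≈ 4.5.
Then θ = 817/(4.5−1) ≈ 234.

k ≈ 4.5, θ ≈ 234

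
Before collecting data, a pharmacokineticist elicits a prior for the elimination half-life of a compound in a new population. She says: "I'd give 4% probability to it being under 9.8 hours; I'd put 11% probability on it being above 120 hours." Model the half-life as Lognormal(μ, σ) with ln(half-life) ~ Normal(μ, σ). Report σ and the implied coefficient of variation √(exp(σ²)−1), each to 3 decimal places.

σ ≈ 0.841, CV ≈ 1.015

If T ~ Lognormal(μ,σ) then ln T ~ Normal(μ,σ), so the p-quantile of ln T is μ + z_p·σ.
ln(9.8) = 2.282 and ln(120) = 4.787; z_{0.04} = -1.751, z_{0.89} = 1.227.
σ = (4.787 − 2.282)/(1.227 − (-1.751)) = 0.841.
μ = 2.282 − (-1.751)·0.841 = 3.755.
CV = √(exp(σ²)−1) = √(exp(0.7080)−1) = 1.015.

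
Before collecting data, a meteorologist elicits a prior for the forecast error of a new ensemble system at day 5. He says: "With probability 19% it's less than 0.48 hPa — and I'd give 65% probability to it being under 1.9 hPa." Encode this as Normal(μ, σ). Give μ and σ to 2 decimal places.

μ = 1.47, σ = 1.12

For Normal(μ,σ), the p-quantile is μ + z_p·σ. Here z_{0.19} = -0.8779, z_{0.65} = 0.3853.
So 0.48 = μ − 0.8779σ and 1.9 = μ + 0.3853σ.
Subtracting: σ = (1.9 − 0.48)/(0.3853 − (-0.8779)) = 1.12.
Then μ = 0.48 − (-0.8779)·1.12 = 1.47.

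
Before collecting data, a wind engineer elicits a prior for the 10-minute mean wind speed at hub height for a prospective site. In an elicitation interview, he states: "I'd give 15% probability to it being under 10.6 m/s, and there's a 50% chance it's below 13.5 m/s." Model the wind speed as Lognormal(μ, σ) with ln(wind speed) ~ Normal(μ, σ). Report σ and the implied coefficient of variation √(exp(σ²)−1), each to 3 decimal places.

σ ≈ 0.233, CV ≈ 0.237

If T ~ Lognormal(μ,σ) then ln T ~ Normal(μ,σ), so the p-quantile of ln T is μ + z_p·σ.
ln(10.6) = 2.361 and ln(13.5) = 2.603; z_{0.15} = -1.036, z_{0.5} = 0.
σ = (2.603 − 2.361)/(0 − (-1.036)) = 0.233.
μ = 2.361 − (-1.036)·0.233 = 2.603.
CV = √(exp(σ²)−1) = √(exp(0.0544)−1) = 0.237.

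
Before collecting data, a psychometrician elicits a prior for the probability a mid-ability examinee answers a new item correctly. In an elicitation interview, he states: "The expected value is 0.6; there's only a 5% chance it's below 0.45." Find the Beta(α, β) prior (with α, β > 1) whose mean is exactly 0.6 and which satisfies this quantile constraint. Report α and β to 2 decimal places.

α ≈ 17.70, β ≈ 11.80

With mean 0.6 fixed, write α = 0.6s, β = 0.4s where s = α+β.
Need P(θ < 0.45) = 0.05 under Beta(0.6s, 0.4s). Normal approximation: (q−m)/√(m(1−m)/s) ≈ z_{0.05} = -1.64, so s ≈ 0.6·0.4·(-1.64)²/(0.45−0.6)² = 28.9.
At s = 28.9: P(θ<0.45) ≈ 0.052. Adjusting to match 0.05 gives s ≈ 29.51.
So α = 0.6·29.51 ≈ 17.70, β = 0.4·29.51 ≈ 11.80.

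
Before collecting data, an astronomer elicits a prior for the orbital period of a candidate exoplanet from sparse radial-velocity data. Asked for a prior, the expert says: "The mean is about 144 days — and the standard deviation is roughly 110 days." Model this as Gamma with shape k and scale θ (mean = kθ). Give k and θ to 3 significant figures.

For Gamma(k, scale θ): mean = kθ, variance = kθ², so CV = 1/√k.
CV = SD/mean = 110/144 = 0.7639, hence k = 1/CV² = 1.71.
Then θ = mean/k = 144/1.71 = 84.

k ≈ 1.71, θ ≈ 84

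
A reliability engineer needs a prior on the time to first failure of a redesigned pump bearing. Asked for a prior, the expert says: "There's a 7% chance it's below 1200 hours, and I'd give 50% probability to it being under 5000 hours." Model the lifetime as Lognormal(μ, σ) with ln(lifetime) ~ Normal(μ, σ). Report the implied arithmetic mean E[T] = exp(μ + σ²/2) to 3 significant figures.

If T ~ Lognormal(μ,σ) then ln T ~ Normal(μ,σ), so the p-quantile of ln T is μ + z_p·σ.
ln(1200) = 7.09 and ln(5000) = 8.517; z_{0.07} = -1.476, z_{0.5} = 0.
σ = (8.517 − 7.09)/(0 − (-1.476)) = 0.967.
μ = 7.09 − (-1.476)·0.967 = 8.517.
E[T] = exp(μ + σ²/2) = exp(8.517 + 0.4676) = 7980 hours.

E[T] ≈ 7980 hours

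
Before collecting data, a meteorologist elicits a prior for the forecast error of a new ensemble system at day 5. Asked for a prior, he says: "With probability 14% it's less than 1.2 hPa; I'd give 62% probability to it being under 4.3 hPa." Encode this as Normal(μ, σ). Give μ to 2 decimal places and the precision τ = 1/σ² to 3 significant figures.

μ = 3.62, τ = 0.2

The p-quantile of Normal(μ,σ) is μ + z_p·σ, with z_{0.14} = -1.08 and z_{0.62} = 0.3055.
Eliminate σ: μ = (z₂·x₁ − z₁·x₂)/(z₂ − z₁) = (0.3055·1.2 − (-1.08)·4.3)/1.386 = 3.62.
Then σ = (x₂ − x₁)/(z₂ − z₁) = (4.3 − 1.2)/1.386 = 2.24.
Precision τ = 1/σ² = 1/2.237² = 0.2.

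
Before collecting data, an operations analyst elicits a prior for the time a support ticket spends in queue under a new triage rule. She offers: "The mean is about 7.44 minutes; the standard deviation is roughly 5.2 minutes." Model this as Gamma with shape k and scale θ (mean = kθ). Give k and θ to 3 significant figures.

For Gamma(k, scale θ): mean = kθ, variance = kθ², so CV = 1/√k.
CV = SD/mean = 5.2/7.44 = 0.6989, hence k = 1/CV² = 2.05.
Then θ = mean/k = 7.44/2.05 = 3.63.

k ≈ 2.05, θ ≈ 3.63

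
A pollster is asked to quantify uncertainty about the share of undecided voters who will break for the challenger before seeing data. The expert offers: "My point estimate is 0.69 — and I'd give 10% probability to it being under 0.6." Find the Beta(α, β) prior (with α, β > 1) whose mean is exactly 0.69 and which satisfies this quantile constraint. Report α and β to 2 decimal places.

α ≈ 30.85, β ≈ 13.86

With mean 0.69 fixed, write α = 0.69s, β = 0.31s where s = α+β.
Need P(θ < 0.6) = 0.1 under Beta(0.69s, 0.31s). Normal approximation: (q−m)/√(m(1−m)/s) ≈ z_{0.1} = -1.28, so s ≈ 0.69·0.31·(-1.28)²/(0.6−0.69)² = 43.4.
At s = 43.4: P(θ<0.6) ≈ 0.103. Adjusting to match 0.1 gives s ≈ 44.70.
So α = 0.69·44.70 ≈ 30.85, β = 0.31·44.70 ≈ 13.86.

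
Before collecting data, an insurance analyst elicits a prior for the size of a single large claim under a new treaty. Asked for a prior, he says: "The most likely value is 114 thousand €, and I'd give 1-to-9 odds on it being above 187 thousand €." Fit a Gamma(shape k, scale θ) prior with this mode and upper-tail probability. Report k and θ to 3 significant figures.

k ≈ 8.7, θ ≈ 14.8

Gamma(k,θ) with k>1 has mode (k−1)θ, so θ = 114/(k−1).
Need P(X < 187) = 0.9 with θ tied to k this way. Start at k = 2, θ = 114: P(X<187) ≈ 0.488.
Too low — raise k to concentrate. Iterating converges to k ≈ 8.7.
Then θ = 114/(8.7−1) ≈ 14.8.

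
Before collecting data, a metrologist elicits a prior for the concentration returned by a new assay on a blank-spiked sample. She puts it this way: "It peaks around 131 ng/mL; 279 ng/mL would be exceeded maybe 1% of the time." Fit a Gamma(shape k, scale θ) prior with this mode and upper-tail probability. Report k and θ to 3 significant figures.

k ≈ 9.49, θ ≈ 15.4

Gamma(k,θ) with k>1 has mode (k−1)θ, so θ = 131/(k−1).
Need P(X < 279) = 0.99 with θ tied to k this way. Start at k = 2, θ = 131: P(X<279) ≈ 0.628.
Too low — raise k to concentrate. Iterating converges to k ≈ 9.49.
Then θ = 131/(9.49−1) ≈ 15.4.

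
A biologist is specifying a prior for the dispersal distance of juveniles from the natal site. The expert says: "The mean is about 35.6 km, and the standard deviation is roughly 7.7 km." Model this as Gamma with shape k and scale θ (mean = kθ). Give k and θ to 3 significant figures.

For Gamma(k, scale θ): mean = kθ, variance = kθ², so CV = 1/√k.
CV = SD/mean = 7.7/35.6 = 0.2163, hence k = 1/CV² = 21.4.
Then θ = mean/k = 35.6/21.4 = 1.67.

k ≈ 21.4, θ ≈ 1.67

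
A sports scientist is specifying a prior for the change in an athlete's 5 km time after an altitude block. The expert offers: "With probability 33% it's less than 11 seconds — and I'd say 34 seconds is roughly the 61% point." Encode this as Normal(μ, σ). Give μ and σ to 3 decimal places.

μ = 25.068, σ = 31.979

The p-quantile of Normal(μ,σ) is μ + z_p·σ, with z_{0.33} = -0.4399 and z_{0.61} = 0.2793.
Eliminate σ: μ = (z₂·x₁ − z₁·x₂)/(z₂ − z₁) = (0.2793·11 − (-0.4399)·34)/0.7192 = 25.068.
Then σ = (x₂ − x₁)/(z₂ − z₁) = (34 − 11)/0.7192 = 31.979.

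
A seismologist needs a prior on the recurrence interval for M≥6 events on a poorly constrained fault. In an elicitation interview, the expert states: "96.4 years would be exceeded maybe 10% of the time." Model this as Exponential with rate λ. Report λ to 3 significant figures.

P(T > 96.4) = e^(−λ·96.4) = 0.1, so λ = −ln(0.1)/96.4 = 0.0239.

λ ≈ 0.0239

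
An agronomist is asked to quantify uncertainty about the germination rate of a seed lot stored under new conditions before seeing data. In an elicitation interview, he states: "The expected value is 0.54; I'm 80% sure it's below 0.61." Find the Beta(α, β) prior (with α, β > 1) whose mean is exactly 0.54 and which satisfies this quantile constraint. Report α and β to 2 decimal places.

With mean 0.54 fixed, write α = 0.54s, β = 0.46s where s = α+β.
Need P(θ < 0.61) = 0.8 under Beta(0.54s, 0.46s). Normal approximation: (q−m)/√(m(1−m)/s) ≈ z_{0.8} = 0.842, so s ≈ 0.54·0.46·(0.842)²/(0.61−0.54)² = 35.9.
At s = 35.9: P(θ<0.61) ≈ 0.799. Adjusting to match 0.8 gives s ≈ 36.25.
So α = 0.54·36.25 ≈ 19.58, β = 0.46·36.25 ≈ 16.68.

α ≈ 19.58, β ≈ 16.68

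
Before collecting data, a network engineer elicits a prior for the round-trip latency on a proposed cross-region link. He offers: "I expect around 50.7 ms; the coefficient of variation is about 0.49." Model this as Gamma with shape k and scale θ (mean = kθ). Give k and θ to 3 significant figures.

k ≈ 4.16, θ ≈ 12.2

For Gamma(k, scale θ): mean = kθ, variance = kθ², so CV = 1/√k.
CV = 0.49, hence k = 1/CV² = 4.16.
Then θ = mean/k = 50.7/4.16 = 12.2.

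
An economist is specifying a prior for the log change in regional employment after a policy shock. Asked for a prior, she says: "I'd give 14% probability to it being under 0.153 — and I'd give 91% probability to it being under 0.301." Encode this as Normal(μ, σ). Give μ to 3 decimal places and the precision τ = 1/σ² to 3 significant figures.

The p-quantile of Normal(μ,σ) is μ + z_p·σ, with z_{0.14} = -1.08 and z_{0.91} = 1.341.
Eliminate σ: μ = (z₂·x₁ − z₁·x₂)/(z₂ − z₁) = (1.341·0.153 − (-1.08)·0.301)/2.421 = 0.219.
Then σ = (x₂ − x₁)/(z₂ − z₁) = (0.301 − 0.153)/2.421 = 0.061.
Precision τ = 1/σ² = 1/0.06113² = 268.

μ = 0.219, τ = 268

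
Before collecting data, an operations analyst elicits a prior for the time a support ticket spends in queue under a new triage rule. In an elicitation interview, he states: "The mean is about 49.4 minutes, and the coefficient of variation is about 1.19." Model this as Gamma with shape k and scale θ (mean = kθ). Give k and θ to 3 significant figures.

k ≈ 0.706, θ ≈ 70

For Gamma(k, scale θ): mean = kθ, variance = kθ², so CV = 1/√k.
CV = 1.19, hence k = 1/CV² = 0.706.
Then θ = mean/k = 49.4/0.706 = 70.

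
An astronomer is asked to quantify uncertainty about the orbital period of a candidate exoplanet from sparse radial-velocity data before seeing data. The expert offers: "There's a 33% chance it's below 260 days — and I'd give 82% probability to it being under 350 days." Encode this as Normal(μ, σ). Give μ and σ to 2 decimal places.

For Normal(μ,σ), the p-quantile is μ + z_p·σ. Here z_{0.33} = -0.4399, z_{0.82} = 0.9154.
So 260 = μ − 0.4399σ and 350 = μ + 0.9154σ.
Subtracting: σ = (350 − 260)/(0.9154 − (-0.4399)) = 66.41.
Then μ = 260 − (-0.4399)·66.41 = 289.21.

μ = 289.21, σ = 66.41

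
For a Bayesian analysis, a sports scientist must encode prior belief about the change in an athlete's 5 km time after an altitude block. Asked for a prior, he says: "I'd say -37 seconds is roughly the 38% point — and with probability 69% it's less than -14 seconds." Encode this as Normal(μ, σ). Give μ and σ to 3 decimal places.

μ = -28.232, σ = 28.702

For Normal(μ,σ), the p-quantile is μ + z_p·σ. Here z_{0.38} = -0.3055, z_{0.69} = 0.4959.
So -37 = μ − 0.3055σ and -14 = μ + 0.4959σ.
Subtracting: σ = (-14 − -37)/(0.4959 − (-0.3055)) = 28.702.
Then μ = -37 − (-0.3055)·28.702 = -28.232.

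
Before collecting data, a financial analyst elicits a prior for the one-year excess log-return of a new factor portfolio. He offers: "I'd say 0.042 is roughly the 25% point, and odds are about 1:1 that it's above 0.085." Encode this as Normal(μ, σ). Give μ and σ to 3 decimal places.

The p-quantile of Normal(μ,σ) is μ + z_p·σ, with z_{0.25} = -0.6745 and z_{0.5} = 0.
Eliminate σ: μ = (z₂·x₁ − z₁·x₂)/(z₂ − z₁) = (0·0.042 − (-0.6745)·0.085)/0.6745 = 0.085.
Then σ = (x₂ − x₁)/(z₂ − z₁) = (0.085 − 0.042)/0.6745 = 0.064.

μ = 0.085, σ = 0.064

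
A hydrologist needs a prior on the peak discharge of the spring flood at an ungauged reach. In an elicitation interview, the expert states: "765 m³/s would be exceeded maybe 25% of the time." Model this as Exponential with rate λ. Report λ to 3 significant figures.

λ ≈ 0.00181

P(T > 765.0) = e^(−λ·765.0) = 0.25, so λ = −ln(0.25)/765.0 = 0.00181.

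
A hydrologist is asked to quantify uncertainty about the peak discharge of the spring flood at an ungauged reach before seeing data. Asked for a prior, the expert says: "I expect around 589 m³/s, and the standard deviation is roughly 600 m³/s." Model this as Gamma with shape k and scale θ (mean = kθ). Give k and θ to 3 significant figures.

k ≈ 0.964, θ ≈ 611

For Gamma(k, scale θ): mean = kθ, variance = kθ², so CV = 1/√k.
CV = SD/mean = 600/589 = 1.019, hence k = 1/CV² = 0.964.
Then θ = mean/k = 589/0.964 = 611.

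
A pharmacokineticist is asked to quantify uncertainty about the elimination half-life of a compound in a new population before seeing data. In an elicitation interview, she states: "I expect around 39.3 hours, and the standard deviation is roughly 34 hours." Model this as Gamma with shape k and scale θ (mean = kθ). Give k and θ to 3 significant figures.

k ≈ 1.34, θ ≈ 29.4

For Gamma(k, scale θ): mean = kθ, variance = kθ², so CV = 1/√k.
CV = SD/mean = 34/39.3 = 0.8651, hence k = 1/CV² = 1.34.
Then θ = mean/k = 39.3/1.34 = 29.4.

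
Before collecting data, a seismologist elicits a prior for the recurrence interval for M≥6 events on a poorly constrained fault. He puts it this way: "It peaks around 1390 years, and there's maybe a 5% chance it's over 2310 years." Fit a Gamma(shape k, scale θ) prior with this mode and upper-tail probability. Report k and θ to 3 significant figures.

k ≈ 11.8, θ ≈ 128

Gamma(k,θ) with k>1 has mode (k−1)θ, so θ = 1390/(k−1).
Need P(X < 2310) = 0.95 with θ tied to k this way. Start at k = 2, θ = 1390: P(X<2310) ≈ 0.495.
Too low — raise k to concentrate. Iterating converges to k ≈ 11.8.
Then θ = 1390/(11.8−1) ≈ 128.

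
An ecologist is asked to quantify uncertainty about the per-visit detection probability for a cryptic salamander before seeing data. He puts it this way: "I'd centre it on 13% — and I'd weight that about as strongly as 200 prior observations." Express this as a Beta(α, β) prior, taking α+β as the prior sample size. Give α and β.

Under the effective-sample-size interpretation, Beta(α, β) has prior mean α/(α+β) and prior sample size α+β.
So α+β = 200 and α/(α+β) = 0.13, giving α = 0.13·200 = 26 and β = 200 − 26 = 174.

α = 26, β = 174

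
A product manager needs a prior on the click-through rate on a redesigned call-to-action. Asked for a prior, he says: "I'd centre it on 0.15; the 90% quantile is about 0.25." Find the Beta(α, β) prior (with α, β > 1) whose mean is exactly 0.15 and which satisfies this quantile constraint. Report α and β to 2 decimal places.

α ≈ 3.40, β ≈ 19.25

With mean 0.15 fixed, write α = 0.15s, β = 0.85s where s = α+β.
Need P(θ < 0.25) = 0.9 under Beta(0.15s, 0.85s). Normal approximation: (q−m)/√(m(1−m)/s) ≈ z_{0.9} = 1.28, so s ≈ 0.15·0.85·(1.28)²/(0.25−0.15)² = 20.9.
At s = 20.9: P(θ<0.25) ≈ 0.893. Adjusting to match 0.9 gives s ≈ 22.65.
So α = 0.15·22.65 ≈ 3.40, β = 0.85·22.65 ≈ 19.25.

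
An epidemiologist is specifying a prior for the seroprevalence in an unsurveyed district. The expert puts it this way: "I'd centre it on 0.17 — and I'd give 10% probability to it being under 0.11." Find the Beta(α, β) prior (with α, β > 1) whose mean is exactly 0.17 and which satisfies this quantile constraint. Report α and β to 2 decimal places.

With mean 0.17 fixed, write α = 0.17s, β = 0.83s where s = α+β.
Need P(θ < 0.11) = 0.1 under Beta(0.17s, 0.83s). Normal approximation: (q−m)/√(m(1−m)/s) ≈ z_{0.1} = -1.28, so s ≈ 0.17·0.83·(-1.28)²/(0.11−0.17)² = 64.4.
At s = 64.4: P(θ<0.11) ≈ 0.087. Adjusting to match 0.1 gives s ≈ 58.07.
So α = 0.17·58.07 ≈ 9.87, β = 0.83·58.07 ≈ 48.20.

α ≈ 9.87, β ≈ 48.20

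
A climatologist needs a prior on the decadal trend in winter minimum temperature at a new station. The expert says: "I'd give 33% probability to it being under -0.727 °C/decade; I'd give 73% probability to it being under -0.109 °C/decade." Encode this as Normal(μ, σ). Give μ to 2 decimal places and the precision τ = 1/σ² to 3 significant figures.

μ = -0.47, τ = 2.9

The p-quantile of Normal(μ,σ) is μ + z_p·σ, with z_{0.33} = -0.4399 and z_{0.73} = 0.6128.
Eliminate σ: μ = (z₂·x₁ − z₁·x₂)/(z₂ − z₁) = (0.6128·-0.727 − (-0.4399)·-0.109)/1.053 = -0.47.
Then σ = (x₂ − x₁)/(z₂ − z₁) = (-0.109 − -0.727)/1.053 = 0.59.
Precision τ = 1/σ² = 1/0.587² = 2.9.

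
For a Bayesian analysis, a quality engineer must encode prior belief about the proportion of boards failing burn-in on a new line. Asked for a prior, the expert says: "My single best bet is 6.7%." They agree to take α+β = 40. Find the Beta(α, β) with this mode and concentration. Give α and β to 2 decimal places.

α = 3.55, β = 36.45

For α,β > 1 the Beta mode is (α−1)/(α+β−2). With α+β = 40, the mode is (α−1)/38.
Set (α−1)/38 = 0.067 → α = 1 + 0.067·38 = 3.55.
β = 40 − α = 36.45.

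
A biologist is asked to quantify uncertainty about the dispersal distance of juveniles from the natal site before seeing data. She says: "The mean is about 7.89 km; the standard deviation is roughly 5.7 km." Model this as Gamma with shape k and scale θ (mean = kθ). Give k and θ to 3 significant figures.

k ≈ 1.92, θ ≈ 4.12

For Gamma(k, scale θ): mean = kθ, variance = kθ², so CV = 1/√k.
CV = SD/mean = 5.7/7.89 = 0.7224, hence k = 1/CV² = 1.92.
Then θ = mean/k = 7.89/1.92 = 4.12.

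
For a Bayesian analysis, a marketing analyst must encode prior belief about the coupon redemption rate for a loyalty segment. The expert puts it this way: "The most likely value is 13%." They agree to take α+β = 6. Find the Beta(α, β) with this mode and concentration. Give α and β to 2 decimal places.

α = 1.52, β = 4.48

For α,β > 1 the Beta mode is (α−1)/(α+β−2). With α+β = 6, the mode is (α−1)/4.
Set (α−1)/4 = 0.13 → α = 1 + 0.13·4 = 1.52.
β = 6 − α = 4.48.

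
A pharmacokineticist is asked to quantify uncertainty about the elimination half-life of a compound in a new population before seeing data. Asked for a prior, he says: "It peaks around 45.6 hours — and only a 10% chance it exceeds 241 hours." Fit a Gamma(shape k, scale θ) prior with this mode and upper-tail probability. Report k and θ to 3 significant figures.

Gamma(k,θ) with k>1 has mode (k−1)θ, so θ = 45.6/(k−1).
Need P(X < 241) = 0.9 with θ tied to k this way. Start at k = 2, θ = 45.6: P(X<241) ≈ 0.968.
Too high — lower k to spread out. Iterating converges to k ≈ 1.63.
Then θ = 45.6/(1.63−1) ≈ 72.4.

k ≈ 1.63, θ ≈ 72.4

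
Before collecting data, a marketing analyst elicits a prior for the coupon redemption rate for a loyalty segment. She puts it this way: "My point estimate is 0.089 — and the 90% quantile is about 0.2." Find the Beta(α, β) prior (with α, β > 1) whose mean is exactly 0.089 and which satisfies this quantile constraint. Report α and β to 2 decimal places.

α ≈ 1.03, β ≈ 10.52

With mean 0.089 fixed, write α = 0.089s, β = 0.911s where s = α+β.
Need P(θ < 0.2) = 0.9 under Beta(0.089s, 0.911s). Normal approximation: (q−m)/√(m(1−m)/s) ≈ z_{0.9} = 1.28, so s ≈ 0.089·0.911·(1.28)²/(0.2−0.089)² = 10.8.
At s = 10.8: P(θ<0.2) ≈ 0.896. Adjusting to match 0.9 gives s ≈ 11.55.
So α = 0.089·11.55 ≈ 1.03, β = 0.911·11.55 ≈ 10.52.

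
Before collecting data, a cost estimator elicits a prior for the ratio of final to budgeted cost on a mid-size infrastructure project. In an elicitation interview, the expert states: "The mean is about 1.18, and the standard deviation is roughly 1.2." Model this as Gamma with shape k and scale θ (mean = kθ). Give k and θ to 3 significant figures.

For Gamma(k, scale θ): mean = kθ, variance = kθ², so CV = 1/√k.
CV = SD/mean = 1.2/1.18 = 1.017, hence k = 1/CV² = 0.967.
Then θ = mean/k = 1.18/0.967 = 1.22.

k ≈ 0.967, θ ≈ 1.22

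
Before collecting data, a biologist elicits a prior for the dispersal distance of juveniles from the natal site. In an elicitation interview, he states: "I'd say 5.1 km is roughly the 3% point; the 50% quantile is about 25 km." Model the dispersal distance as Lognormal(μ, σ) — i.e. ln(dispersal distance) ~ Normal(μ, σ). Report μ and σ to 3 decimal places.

If T ~ Lognormal(μ,σ) then ln T ~ Normal(μ,σ), so the p-quantile of ln T is μ + z_p·σ.
ln(5.1) = 1.629 and ln(25) = 3.219; z_{0.03} = -1.881, z_{0.5} = 0.
σ = (3.219 − 1.629)/(0 − (-1.881)) = 0.845.
μ = 1.629 − (-1.881)·0.845 = 3.219.

μ ≈ 3.219, σ ≈ 0.845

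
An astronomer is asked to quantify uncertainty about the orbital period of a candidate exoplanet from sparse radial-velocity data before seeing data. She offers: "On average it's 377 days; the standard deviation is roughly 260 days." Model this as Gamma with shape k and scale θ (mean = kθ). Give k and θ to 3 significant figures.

For Gamma(k, scale θ): mean = kθ, variance = kθ², so CV = 1/√k.
CV = SD/mean = 260/377 = 0.6897, hence k = 1/CV² = 2.1.
Then θ = mean/k = 377/2.1 = 179.

k ≈ 2.1, θ ≈ 179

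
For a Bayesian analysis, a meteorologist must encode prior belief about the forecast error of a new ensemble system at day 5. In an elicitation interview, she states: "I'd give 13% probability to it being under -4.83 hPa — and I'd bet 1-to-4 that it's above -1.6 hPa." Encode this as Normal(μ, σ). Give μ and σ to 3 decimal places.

The p-quantile of Normal(μ,σ) is μ + z_p·σ, with z_{0.13} = -1.126 and z_{0.8} = 0.8416.
Eliminate σ: μ = (z₂·x₁ − z₁·x₂)/(z₂ − z₁) = (0.8416·-4.83 − (-1.126)·-1.6)/1.968 = -2.981.
Then σ = (x₂ − x₁)/(z₂ − z₁) = (-1.6 − -4.83)/1.968 = 1.641.

μ = -2.981, σ = 1.641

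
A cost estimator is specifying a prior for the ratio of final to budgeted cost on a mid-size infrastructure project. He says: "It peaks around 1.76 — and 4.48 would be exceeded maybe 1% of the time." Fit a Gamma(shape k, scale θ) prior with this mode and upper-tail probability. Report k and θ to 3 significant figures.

k ≈ 6.36, θ ≈ 0.329

Gamma(k,θ) with k>1 has mode (k−1)θ, so θ = 1.76/(k−1).
Need P(X < 4.48) = 0.99 with θ tied to k this way. Start at k = 2, θ = 1.76: P(X<4.48) ≈ 0.722.
Too low — raise k to concentrate. Iterating converges to k ≈ 6.36.
Then θ = 1.76/(6.36−1) ≈ 0.329.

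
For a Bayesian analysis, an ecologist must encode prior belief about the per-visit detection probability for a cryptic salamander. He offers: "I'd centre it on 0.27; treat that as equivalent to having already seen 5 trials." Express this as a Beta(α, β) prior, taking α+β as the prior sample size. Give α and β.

α = 1.35, β = 3.65

Under the effective-sample-size interpretation, Beta(α, β) has prior mean α/(α+β) and prior sample size α+β.
So α+β = 5 and α/(α+β) = 0.27, giving α = 0.27·5 = 1.35 and β = 5 − 1.35 = 3.65.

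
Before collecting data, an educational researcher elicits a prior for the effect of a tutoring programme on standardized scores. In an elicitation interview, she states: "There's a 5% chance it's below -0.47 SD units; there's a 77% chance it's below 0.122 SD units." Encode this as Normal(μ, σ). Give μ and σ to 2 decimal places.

μ = -0.06, σ = 0.25

For Normal(μ,σ), the p-quantile is μ + z_p·σ. Here z_{0.05} = -1.645, z_{0.77} = 0.7388.
So -0.47 = μ − 1.645σ and 0.122 = μ + 0.7388σ.
Subtracting: σ = (0.122 − -0.47)/(0.7388 − (-1.645)) = 0.25.
Then μ = -0.47 − (-1.645)·0.25 = -0.06.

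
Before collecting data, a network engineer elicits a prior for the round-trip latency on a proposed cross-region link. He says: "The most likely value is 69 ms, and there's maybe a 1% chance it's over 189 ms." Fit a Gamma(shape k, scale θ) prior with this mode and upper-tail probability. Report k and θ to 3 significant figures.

k ≈ 5.53, θ ≈ 15.2

Gamma(k,θ) with k>1 has mode (k−1)θ, so θ = 69/(k−1).
Need P(X < 189) = 0.99 with θ tied to k this way. Start at k = 2, θ = 69: P(X<189) ≈ 0.758.
Too low — raise k to concentrate. Iterating converges to k ≈ 5.53.
Then θ = 69/(5.53−1) ≈ 15.2.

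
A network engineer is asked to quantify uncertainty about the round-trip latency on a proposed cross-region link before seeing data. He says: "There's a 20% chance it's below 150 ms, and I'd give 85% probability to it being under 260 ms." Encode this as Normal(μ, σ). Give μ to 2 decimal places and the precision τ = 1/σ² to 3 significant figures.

The p-quantile of Normal(μ,σ) is μ + z_p·σ, with z_{0.2} = -0.8416 and z_{0.85} = 1.036.
Eliminate σ: μ = (z₂·x₁ − z₁·x₂)/(z₂ − z₁) = (1.036·150 − (-0.8416)·260)/1.878 = 199.29.
Then σ = (x₂ − x₁)/(z₂ − z₁) = (260 − 150)/1.878 = 58.57.
Precision τ = 1/σ² = 1/58.57² = 0.000291.

μ = 199.29, τ = 0.000291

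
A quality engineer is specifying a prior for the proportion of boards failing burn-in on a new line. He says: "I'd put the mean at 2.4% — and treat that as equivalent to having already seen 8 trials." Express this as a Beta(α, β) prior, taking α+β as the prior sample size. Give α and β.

α = 0.192, β = 7.808

Under the effective-sample-size interpretation, Beta(α, β) has prior mean α/(α+β) and prior sample size α+β.
So α+β = 8 and α/(α+β) = 0.024, giving α = 0.024·8 = 0.192 and β = 8 − 0.192 = 7.808.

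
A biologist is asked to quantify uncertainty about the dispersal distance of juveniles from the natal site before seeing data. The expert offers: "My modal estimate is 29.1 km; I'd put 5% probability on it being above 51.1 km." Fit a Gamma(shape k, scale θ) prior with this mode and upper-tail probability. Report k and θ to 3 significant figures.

Gamma(k,θ) with k>1 has mode (k−1)θ, so θ = 29.1/(k−1).
Need P(X < 51.1) = 0.95 with θ tied to k this way. Start at k = 2, θ = 29.1: P(X<51.1) ≈ 0.524.
Too low — raise k to concentrate. Iterating converges to k ≈ 9.8.
Then θ = 29.1/(9.8−1) ≈ 3.31.

k ≈ 9.8, θ ≈ 3.31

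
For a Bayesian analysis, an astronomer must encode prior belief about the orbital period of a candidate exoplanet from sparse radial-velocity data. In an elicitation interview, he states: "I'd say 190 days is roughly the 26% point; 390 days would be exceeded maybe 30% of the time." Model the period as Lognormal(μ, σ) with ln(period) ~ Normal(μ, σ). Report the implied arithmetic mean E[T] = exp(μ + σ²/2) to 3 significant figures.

E[T] ≈ 341 days

If T ~ Lognormal(μ,σ) then ln T ~ Normal(μ,σ), so the p-quantile of ln T is μ + z_p·σ.
ln(190) = 5.247 and ln(390) = 5.966; z_{0.26} = -0.6433, z_{0.7} = 0.5244.
σ = (5.966 − 5.247)/(0.5244 − (-0.6433)) = 0.616.
μ = 5.247 − (-0.6433)·0.616 = 5.643.
E[T] = exp(μ + σ²/2) = exp(5.643 + 0.1896) = 341 days.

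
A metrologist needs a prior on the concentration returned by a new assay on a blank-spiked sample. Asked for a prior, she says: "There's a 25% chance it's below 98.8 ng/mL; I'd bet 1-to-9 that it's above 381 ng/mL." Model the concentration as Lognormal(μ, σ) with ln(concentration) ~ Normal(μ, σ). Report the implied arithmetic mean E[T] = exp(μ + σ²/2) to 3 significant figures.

E[T] ≈ 200 ng/mL

If T ~ Lognormal(μ,σ) then ln T ~ Normal(μ,σ), so the p-quantile of ln T is μ + z_p·σ.
ln(98.8) = 4.593 and ln(381) = 5.943; z_{0.25} = -0.6745, z_{0.9} = 1.282.
σ = (5.943 − 4.593)/(1.282 − (-0.6745)) = 0.690.
μ = 4.593 − (-0.6745)·0.690 = 5.059.
E[T] = exp(μ + σ²/2) = exp(5.059 + 0.2381) = 200 ng/mL.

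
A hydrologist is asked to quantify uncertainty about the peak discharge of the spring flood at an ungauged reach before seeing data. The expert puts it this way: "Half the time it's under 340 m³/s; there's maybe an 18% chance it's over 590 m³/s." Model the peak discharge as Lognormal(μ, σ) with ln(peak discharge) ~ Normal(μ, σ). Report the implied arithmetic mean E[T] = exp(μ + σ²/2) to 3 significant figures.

E[T] ≈ 408 m³/s

If T ~ Lognormal(μ,σ) then ln T ~ Normal(μ,σ), so the p-quantile of ln T is μ + z_p·σ.
ln(340) = 5.829 and ln(590) = 6.38; z_{0.5} = 0, z_{0.82} = 0.9154.
σ = (6.38 − 5.829)/(0.9154 − (0)) = 0.602.
μ = 5.829 − (0)·0.602 = 5.829.
E[T] = exp(μ + σ²/2) = exp(5.829 + 0.1813) = 408 m³/s.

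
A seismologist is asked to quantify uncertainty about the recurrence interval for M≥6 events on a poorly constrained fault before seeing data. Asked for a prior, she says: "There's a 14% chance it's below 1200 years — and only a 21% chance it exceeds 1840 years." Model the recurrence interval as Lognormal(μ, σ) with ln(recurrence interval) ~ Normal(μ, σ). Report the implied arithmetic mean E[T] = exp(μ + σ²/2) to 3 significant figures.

If T ~ Lognormal(μ,σ) then ln T ~ Normal(μ,σ), so the p-quantile of ln T is μ + z_p·σ.
ln(1200) = 7.09 and ln(1840) = 7.518; z_{0.14} = -1.08, z_{0.79} = 0.8064.
σ = (7.518 − 7.09)/(0.8064 − (-1.08)) = 0.227.
μ = 7.09 − (-1.08)·0.227 = 7.335.
E[T] = exp(μ + σ²/2) = exp(7.335 + 0.0257) = 1570 years.

E[T] ≈ 1570 years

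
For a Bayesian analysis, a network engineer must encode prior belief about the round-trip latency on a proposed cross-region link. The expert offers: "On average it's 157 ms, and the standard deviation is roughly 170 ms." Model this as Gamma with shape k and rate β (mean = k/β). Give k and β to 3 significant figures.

For Gamma(k, rate β): mean = k/β, variance = k/β², so CV = 1/√k.
CV = SD/mean = 170/157 = 1.083, hence k = 1/CV² = 0.853.
Then β = k/mean = 0.853/157 = 0.00543.

k ≈ 0.853, β ≈ 0.00543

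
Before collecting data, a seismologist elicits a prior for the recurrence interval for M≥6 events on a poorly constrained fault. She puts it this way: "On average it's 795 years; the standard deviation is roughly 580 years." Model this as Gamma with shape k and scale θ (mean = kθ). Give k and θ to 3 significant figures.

For Gamma(k, scale θ): mean = kθ, variance = kθ², so CV = 1/√k.
CV = SD/mean = 580/795 = 0.7296, hence k = 1/CV² = 1.88.
Then θ = mean/k = 795/1.88 = 423.

k ≈ 1.88, θ ≈ 423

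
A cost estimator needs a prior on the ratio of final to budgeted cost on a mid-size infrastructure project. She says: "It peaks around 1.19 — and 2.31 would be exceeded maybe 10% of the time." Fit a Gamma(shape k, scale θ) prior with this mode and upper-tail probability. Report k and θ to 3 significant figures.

Gamma(k,θ) with k>1 has mode (k−1)θ, so θ = 1.19/(k−1).
Need P(X < 2.31) = 0.9 with θ tied to k this way. Start at k = 2, θ = 1.19: P(X<2.31) ≈ 0.578.
Too low — raise k to concentrate. Iterating converges to k ≈ 5.35.
Then θ = 1.19/(5.35−1) ≈ 0.273.

k ≈ 5.35, θ ≈ 0.273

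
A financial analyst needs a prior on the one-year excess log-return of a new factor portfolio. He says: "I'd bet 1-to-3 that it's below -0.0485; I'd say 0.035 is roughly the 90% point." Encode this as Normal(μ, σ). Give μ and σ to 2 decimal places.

For Normal(μ,σ), the p-quantile is μ + z_p·σ. Here z_{0.25} = -0.6745, z_{0.9} = 1.282.
So -0.0485 = μ − 0.6745σ and 0.035 = μ + 1.282σ.
Subtracting: σ = (0.035 − -0.0485)/(1.282 − (-0.6745)) = 0.04.
Then μ = -0.0485 − (-0.6745)·0.04 = -0.02.

μ = -0.02, σ = 0.04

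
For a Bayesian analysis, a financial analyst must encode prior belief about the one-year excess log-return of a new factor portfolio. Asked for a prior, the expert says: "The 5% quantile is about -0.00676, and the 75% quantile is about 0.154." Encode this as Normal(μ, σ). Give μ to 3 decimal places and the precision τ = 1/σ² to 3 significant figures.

The p-quantile of Normal(μ,σ) is μ + z_p·σ, with z_{0.05} = -1.645 and z_{0.75} = 0.6745.
Eliminate σ: μ = (z₂·x₁ − z₁·x₂)/(z₂ − z₁) = (0.6745·-0.00676 − (-1.645)·0.154)/2.319 = 0.107.
Then σ = (x₂ − x₁)/(z₂ − z₁) = (0.154 − -0.00676)/2.319 = 0.069.
Precision τ = 1/σ² = 1/0.06931² = 208.

μ = 0.107, τ = 208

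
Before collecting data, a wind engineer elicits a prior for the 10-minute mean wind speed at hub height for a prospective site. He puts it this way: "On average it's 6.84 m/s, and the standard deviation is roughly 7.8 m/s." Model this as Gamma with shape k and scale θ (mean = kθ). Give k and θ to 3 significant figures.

For Gamma(k, scale θ): mean = kθ, variance = kθ², so CV = 1/√k.
CV = SD/mean = 7.8/6.84 = 1.14, hence k = 1/CV² = 0.769.
Then θ = mean/k = 6.84/0.769 = 8.89.

k ≈ 0.769, θ ≈ 8.89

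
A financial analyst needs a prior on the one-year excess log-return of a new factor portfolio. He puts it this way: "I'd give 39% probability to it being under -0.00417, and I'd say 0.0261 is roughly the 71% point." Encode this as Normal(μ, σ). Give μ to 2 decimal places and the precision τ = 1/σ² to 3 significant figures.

The p-quantile of Normal(μ,σ) is μ + z_p·σ, with z_{0.39} = -0.2793 and z_{0.71} = 0.5534.
Eliminate σ: μ = (z₂·x₁ − z₁·x₂)/(z₂ − z₁) = (0.5534·-0.00417 − (-0.2793)·0.0261)/0.8327 = 0.01.
Then σ = (x₂ − x₁)/(z₂ − z₁) = (0.0261 − -0.00417)/0.8327 = 0.04.
Precision τ = 1/σ² = 1/0.03635² = 757.

μ = 0.01, τ = 757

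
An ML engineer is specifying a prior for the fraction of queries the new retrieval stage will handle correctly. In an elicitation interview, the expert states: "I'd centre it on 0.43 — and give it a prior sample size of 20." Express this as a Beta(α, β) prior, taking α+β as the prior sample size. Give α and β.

Under the effective-sample-size interpretation, Beta(α, β) has prior mean α/(α+β) and prior sample size α+β.
So α+β = 20 and α/(α+β) = 0.43, giving α = 0.43·20 = 8.6 and β = 20 − 8.6 = 11.4.

α = 8.6, β = 11.4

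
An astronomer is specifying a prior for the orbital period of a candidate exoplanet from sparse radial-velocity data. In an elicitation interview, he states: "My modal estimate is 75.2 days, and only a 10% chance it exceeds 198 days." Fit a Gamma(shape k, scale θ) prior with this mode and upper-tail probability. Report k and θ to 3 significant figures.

Gamma(k,θ) with k>1 has mode (k−1)θ, so θ = 75.2/(k−1).
Need P(X < 198) = 0.9 with θ tied to k this way. Start at k = 2, θ = 75.2: P(X<198) ≈ 0.739.
Too low — raise k to concentrate. Iterating converges to k ≈ 3.05.
Then θ = 75.2/(3.05−1) ≈ 36.8.

k ≈ 3.05, θ ≈ 36.8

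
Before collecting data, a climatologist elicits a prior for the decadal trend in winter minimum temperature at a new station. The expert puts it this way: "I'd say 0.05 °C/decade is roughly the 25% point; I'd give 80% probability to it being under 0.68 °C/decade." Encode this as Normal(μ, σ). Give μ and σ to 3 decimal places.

μ = 0.330, σ = 0.416

The p-quantile of Normal(μ,σ) is μ + z_p·σ, with z_{0.25} = -0.6745 and z_{0.8} = 0.8416.
Eliminate σ: μ = (z₂·x₁ − z₁·x₂)/(z₂ − z₁) = (0.8416·0.05 − (-0.6745)·0.68)/1.516 = 0.330.
Then σ = (x₂ − x₁)/(z₂ − z₁) = (0.68 − 0.05)/1.516 = 0.416.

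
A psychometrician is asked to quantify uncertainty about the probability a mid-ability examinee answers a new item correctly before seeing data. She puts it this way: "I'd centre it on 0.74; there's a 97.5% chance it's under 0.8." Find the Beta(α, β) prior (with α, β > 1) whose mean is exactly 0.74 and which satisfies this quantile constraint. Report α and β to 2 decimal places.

α ≈ 139.18, β ≈ 48.90

With mean 0.74 fixed, write α = 0.74s, β = 0.26s where s = α+β.
Need P(θ < 0.8) = 0.975 under Beta(0.74s, 0.26s). Normal approximation: (q−m)/√(m(1−m)/s) ≈ z_{0.975} = 1.96, so s ≈ 0.74·0.26·(1.96)²/(0.8−0.74)² = 205.3.
At s = 205.3: P(θ<0.8) ≈ 0.980. Adjusting to match 0.975 gives s ≈ 188.07.
So α = 0.74·188.07 ≈ 139.18, β = 0.26·188.07 ≈ 48.90.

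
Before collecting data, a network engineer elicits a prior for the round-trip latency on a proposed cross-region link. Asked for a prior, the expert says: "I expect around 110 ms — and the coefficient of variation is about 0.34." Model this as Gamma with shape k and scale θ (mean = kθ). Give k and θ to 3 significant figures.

k ≈ 8.65, θ ≈ 12.7

For Gamma(k, scale θ): mean = kθ, variance = kθ², so CV = 1/√k.
CV = 0.34, hence k = 1/CV² = 8.65.
Then θ = mean/k = 110/8.65 = 12.7.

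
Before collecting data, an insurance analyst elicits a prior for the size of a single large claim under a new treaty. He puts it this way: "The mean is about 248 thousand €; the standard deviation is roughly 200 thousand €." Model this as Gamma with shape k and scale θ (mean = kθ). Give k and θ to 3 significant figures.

For Gamma(k, scale θ): mean = kθ, variance = kθ², so CV = 1/√k.
CV = SD/mean = 200/248 = 0.8065, hence k = 1/CV² = 1.54.
Then θ = mean/k = 248/1.54 = 161.

k ≈ 1.54, θ ≈ 161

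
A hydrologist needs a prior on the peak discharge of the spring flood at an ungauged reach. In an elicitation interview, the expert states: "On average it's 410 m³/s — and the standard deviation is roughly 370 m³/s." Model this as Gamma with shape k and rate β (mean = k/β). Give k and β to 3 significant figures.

k ≈ 1.23, β ≈ 0.00299

For Gamma(k, rate β): mean = k/β, variance = k/β², so CV = 1/√k.
CV = SD/mean = 370/410 = 0.9024, hence k = 1/CV² = 1.23.
Then β = k/mean = 1.23/410 = 0.00299.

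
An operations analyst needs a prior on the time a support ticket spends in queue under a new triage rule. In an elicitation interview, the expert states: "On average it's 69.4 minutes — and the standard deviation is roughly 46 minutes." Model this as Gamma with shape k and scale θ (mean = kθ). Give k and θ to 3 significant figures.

For Gamma(k, scale θ): mean = kθ, variance = kθ², so CV = 1/√k.
CV = SD/mean = 46/69.4 = 0.6628, hence k = 1/CV² = 2.28.
Then θ = mean/k = 69.4/2.28 = 30.5.

k ≈ 2.28, θ ≈ 30.5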